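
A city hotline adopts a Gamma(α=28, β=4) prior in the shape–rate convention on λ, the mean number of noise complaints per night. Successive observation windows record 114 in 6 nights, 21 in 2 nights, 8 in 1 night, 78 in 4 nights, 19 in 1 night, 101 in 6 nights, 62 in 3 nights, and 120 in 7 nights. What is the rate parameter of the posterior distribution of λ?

34

Total count: 114 + 21 + 8 + 78 + 19 + 101 + 62 + 120 = 523.
Total exposure: 6 + 2 + 1 + 4 + 1 + 6 + 3 + 7 = 30 nights.
Gamma(α, β) with Poisson data over total exposure Σt gives posterior Gamma(α+Σx, β+Σt) = Gamma(551, 34).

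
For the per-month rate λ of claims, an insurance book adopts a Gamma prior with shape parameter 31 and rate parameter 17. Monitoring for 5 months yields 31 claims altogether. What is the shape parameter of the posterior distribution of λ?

Total count 31 over total exposure 5 months.
The Gamma prior is conjugate for the Poisson rate, so λ | data ~ Gamma(31+31, 17+5) = Gamma(62, 22).

62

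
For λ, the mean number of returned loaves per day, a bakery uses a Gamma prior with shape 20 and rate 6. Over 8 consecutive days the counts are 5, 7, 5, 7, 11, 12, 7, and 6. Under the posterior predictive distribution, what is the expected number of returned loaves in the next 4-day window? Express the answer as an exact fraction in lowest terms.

Total count: 5 + 7 + 5 + 7 + 11 + 12 + 7 + 6 = 60.
Total exposure: 8 days.
By Gamma–Poisson conjugacy, the posterior is Gamma(α + Σx, β + Σt) = Gamma(20 + 60, 6 + 8) = Gamma(80, 14).
Predictive mean over a 4-day window = T·E[λ|data] = 4·80/14 = 160/7.

160/7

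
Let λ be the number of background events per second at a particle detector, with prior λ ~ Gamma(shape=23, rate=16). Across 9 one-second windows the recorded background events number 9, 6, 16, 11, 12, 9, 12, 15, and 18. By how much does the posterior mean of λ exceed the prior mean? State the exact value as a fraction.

Total count: 9 + 6 + 16 + 11 + 12 + 9 + 12 + 15 + 18 = 108.
Total exposure: 9 seconds.
Conjugate update: add total count to the shape and total exposure to the rate, giving Gamma(131, 25).
Posterior mean = 131/25 = 131/25; prior mean = 23/16 = 23/16. Difference = 131/25 − 23/16 = 1521/400.

1521/400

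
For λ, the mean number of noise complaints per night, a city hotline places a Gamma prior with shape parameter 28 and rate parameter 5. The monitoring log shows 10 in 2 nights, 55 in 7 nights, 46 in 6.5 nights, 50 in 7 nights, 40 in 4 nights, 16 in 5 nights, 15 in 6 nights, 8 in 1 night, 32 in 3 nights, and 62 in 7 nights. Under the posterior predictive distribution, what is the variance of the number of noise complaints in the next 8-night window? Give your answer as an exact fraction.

712416/11449

Total count: 10 + 55 + 46 + 50 + 40 + 16 + 15 + 8 + 32 + 62 = 334.
Total exposure: 2 + 7 + 6.5 + 7 + 4 + 5 + 6 + 1 + 3 + 7 = 48.5 nights.
The Gamma prior is conjugate for the Poisson rate, so λ | data ~ Gamma(28+334, 5+48.5) = Gamma(362, 107/2).
The posterior predictive for a window of length T is Negative Binomial with variance T·α'·(β'+T)/β'² = 8·362·(123/2)/(11449/4) = 712416/11449.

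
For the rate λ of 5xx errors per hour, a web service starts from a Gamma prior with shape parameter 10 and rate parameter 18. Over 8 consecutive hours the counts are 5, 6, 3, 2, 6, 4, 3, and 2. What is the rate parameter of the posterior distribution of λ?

Total count: 5 + 6 + 3 + 2 + 6 + 4 + 3 + 2 = 31.
Total exposure: 8 hours.
Posterior: α' = 10 + 31 = 41, β' = 18 + 8 = 26.

26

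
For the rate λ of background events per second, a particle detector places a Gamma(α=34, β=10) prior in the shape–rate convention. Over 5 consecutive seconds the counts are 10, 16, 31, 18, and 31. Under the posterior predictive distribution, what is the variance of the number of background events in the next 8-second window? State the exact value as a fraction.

Total count: 10 + 16 + 31 + 18 + 31 = 106.
Total exposure: 5 seconds.
By Gamma–Poisson conjugacy, the posterior is Gamma(α + Σx, β + Σt) = Gamma(34 + 106, 10 + 5) = Gamma(140, 15).
The posterior predictive for a window of length T is Negative Binomial with variance T·α'·(β'+T)/β'² = 8·140·23/225 = 5152/45.

5152/45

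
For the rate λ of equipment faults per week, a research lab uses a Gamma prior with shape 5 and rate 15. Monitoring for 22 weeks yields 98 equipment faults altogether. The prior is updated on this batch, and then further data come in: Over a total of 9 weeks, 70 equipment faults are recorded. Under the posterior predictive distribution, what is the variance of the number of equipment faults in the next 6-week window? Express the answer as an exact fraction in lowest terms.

Total count 98 over total exposure 22 weeks.
After the first batch: Gamma(5 + 98, 15 + 22) = Gamma(103, 37).
Total count 70 over total exposure 9 weeks.
After the second batch: Gamma(103 + 70, 37 + 9) = Gamma(173, 46).
The posterior predictive for a window of length T is Negative Binomial with variance T·α'·(β'+T)/β'² = 6·173·52/2116 = 13494/529.

13494/529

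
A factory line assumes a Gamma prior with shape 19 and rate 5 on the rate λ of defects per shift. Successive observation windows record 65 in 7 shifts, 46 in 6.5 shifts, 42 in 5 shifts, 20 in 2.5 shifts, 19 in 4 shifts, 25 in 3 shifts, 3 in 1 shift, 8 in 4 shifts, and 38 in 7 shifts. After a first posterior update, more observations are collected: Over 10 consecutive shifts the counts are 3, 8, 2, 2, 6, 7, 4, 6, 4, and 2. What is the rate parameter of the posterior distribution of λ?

Total count: 65 + 46 + 42 + 20 + 19 + 25 + 3 + 8 + 38 = 266.
Total exposure: 7 + 6.5 + 5 + 2.5 + 4 + 3 + 1 + 4 + 7 = 40 shifts.
After the first batch: Gamma(19 + 266, 5 + 40) = Gamma(285, 45).
Total count: 3 + 8 + 2 + 2 + 6 + 7 + 4 + 6 + 4 + 2 = 44.
Total exposure: 10 shifts.
After the second batch: Gamma(285 + 44, 45 + 10) = Gamma(329, 55).

55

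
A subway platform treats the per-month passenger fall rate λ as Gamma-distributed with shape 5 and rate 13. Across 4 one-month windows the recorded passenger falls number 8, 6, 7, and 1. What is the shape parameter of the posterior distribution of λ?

27

Total count: 8 + 6 + 7 + 1 = 22.
Total exposure: 4 months.
Conjugate update: add total count to the shape and total exposure to the rate, giving Gamma(27, 17).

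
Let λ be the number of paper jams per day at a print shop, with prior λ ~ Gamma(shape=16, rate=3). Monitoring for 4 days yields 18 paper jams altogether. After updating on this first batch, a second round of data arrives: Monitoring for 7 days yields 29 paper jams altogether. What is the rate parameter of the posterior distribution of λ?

14

Total count 18 over total exposure 4 days.
After the first batch: Gamma(16 + 18, 3 + 4) = Gamma(34, 7).
Total count 29 over total exposure 7 days.
After the second batch: Gamma(34 + 29, 7 + 7) = Gamma(63, 14).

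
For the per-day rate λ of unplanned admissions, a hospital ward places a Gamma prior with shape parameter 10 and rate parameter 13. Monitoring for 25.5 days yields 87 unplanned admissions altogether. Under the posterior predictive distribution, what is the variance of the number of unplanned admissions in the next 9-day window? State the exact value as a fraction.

Total count 87 over total exposure 25.5 days.
Gamma(α, β) with Poisson data over total exposure Σt gives posterior Gamma(α+Σx, β+Σt) = Gamma(97, 77/2).
The posterior predictive for a window of length T is Negative Binomial with variance T·α'·(β'+T)/β'² = 9·97·(95/2)/(5929/4) = 165870/5929.

165870/5929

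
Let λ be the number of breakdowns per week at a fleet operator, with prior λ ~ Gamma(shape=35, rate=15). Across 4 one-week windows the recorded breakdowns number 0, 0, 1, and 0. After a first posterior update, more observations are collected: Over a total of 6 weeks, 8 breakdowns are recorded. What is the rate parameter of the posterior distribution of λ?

25

Total count: 0 + 0 + 1 + 0 = 1.
Total exposure: 4 weeks.
After the first batch: Gamma(35 + 1, 15 + 4) = Gamma(36, 19).
Total count 8 over total exposure 6 weeks.
After the second batch: Gamma(36 + 8, 19 + 6) = Gamma(44, 25).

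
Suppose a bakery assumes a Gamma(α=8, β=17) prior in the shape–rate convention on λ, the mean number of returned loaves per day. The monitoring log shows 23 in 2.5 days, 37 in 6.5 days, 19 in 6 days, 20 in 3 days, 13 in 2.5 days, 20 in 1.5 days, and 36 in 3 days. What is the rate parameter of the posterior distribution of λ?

Total count: 23 + 37 + 19 + 20 + 13 + 20 + 36 = 168.
Total exposure: 2.5 + 6.5 + 6 + 3 + 2.5 + 1.5 + 3 = 25 days.
Posterior: α' = 8 + 168 = 176, β' = 17 + 25 = 42.

42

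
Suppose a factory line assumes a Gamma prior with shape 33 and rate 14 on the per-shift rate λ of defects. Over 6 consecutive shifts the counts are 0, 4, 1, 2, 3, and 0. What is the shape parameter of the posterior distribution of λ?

43

Total count: 0 + 4 + 1 + 2 + 3 + 0 = 10.
Total exposure: 6 shifts.
By Gamma–Poisson conjugacy, the posterior is Gamma(α + Σx, β + Σt) = Gamma(33 + 10, 14 + 6) = Gamma(43, 20).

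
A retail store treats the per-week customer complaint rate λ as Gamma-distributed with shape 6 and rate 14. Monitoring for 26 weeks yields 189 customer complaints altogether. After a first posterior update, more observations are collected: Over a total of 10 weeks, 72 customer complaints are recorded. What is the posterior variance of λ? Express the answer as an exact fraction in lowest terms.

Total count 189 over total exposure 26 weeks.
After the first batch: Gamma(6 + 189, 14 + 26) = Gamma(195, 40).
Total count 72 over total exposure 10 weeks.
After the second batch: Gamma(195 + 72, 40 + 10) = Gamma(267, 50).
Posterior variance = α'/β'² = 267/2500.

267/2500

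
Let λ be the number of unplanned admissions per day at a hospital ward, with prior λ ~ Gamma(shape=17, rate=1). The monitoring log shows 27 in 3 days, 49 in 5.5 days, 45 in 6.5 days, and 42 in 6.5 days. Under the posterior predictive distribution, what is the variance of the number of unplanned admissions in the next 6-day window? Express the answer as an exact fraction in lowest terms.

304/5

Total count: 27 + 49 + 45 + 42 = 163.
Total exposure: 3 + 5.5 + 6.5 + 6.5 = 21.5 days.
Conjugate update: add total count to the shape and total exposure to the rate, giving Gamma(180, 45/2).
The posterior predictive for a window of length T is Negative Binomial with variance T·α'·(β'+T)/β'² = 6·180·(57/2)/(2025/4) = 304/5.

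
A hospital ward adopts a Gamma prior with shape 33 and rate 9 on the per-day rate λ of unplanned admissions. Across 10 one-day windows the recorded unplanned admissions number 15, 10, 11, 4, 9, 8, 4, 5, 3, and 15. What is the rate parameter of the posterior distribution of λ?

19

Total count: 15 + 10 + 11 + 4 + 9 + 8 + 4 + 5 + 3 + 15 = 84.
Total exposure: 10 days.
Posterior: α' = 33 + 84 = 117, β' = 9 + 10 = 19.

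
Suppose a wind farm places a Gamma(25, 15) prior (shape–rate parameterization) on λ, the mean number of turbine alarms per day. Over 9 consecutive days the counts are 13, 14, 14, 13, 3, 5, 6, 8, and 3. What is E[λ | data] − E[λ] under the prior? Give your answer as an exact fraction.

Total count: 13 + 14 + 14 + 13 + 3 + 5 + 6 + 8 + 3 = 79.
Total exposure: 9 days.
By Gamma–Poisson conjugacy, the posterior is Gamma(α + Σx, β + Σt) = Gamma(25 + 79, 15 + 9) = Gamma(104, 24).
Posterior mean = 104/24 = 13/3; prior mean = 25/15 = 5/3. Difference = 13/3 − 5/3 = 8/3.

8/3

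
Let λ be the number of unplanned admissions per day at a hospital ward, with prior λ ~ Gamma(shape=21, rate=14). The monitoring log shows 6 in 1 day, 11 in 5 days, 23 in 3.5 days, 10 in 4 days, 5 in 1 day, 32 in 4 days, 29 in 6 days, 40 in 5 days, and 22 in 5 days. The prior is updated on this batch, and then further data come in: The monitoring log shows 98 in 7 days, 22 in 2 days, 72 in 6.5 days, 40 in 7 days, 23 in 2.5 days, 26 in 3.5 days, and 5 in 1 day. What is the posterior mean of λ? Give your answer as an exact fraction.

485/78

Total count: 6 + 11 + 23 + 10 + 5 + 32 + 29 + 40 + 22 = 178.
Total exposure: 1 + 5 + 3.5 + 4 + 1 + 4 + 6 + 5 + 5 = 34.5 days.
After the first batch: Gamma(21 + 178, 14 + 34.5) = Gamma(199, 97/2).
Total count: 98 + 22 + 72 + 40 + 23 + 26 + 5 = 286.
Total exposure: 7 + 2 + 6.5 + 7 + 2.5 + 3.5 + 1 = 29.5 days.
After the second batch: Gamma(199 + 286, 97/2 + 29.5) = Gamma(485, 78).
Posterior mean = α'/β' = 485/78.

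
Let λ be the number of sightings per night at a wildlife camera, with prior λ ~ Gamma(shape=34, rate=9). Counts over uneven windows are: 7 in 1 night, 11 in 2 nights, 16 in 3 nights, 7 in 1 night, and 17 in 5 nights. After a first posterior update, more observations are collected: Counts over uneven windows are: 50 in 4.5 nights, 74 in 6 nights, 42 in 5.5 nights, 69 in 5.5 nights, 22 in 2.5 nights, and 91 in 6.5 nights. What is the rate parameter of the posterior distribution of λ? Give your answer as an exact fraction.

103/2

Total count: 7 + 11 + 16 + 7 + 17 = 58.
Total exposure: 1 + 2 + 3 + 1 + 5 = 12 nights.
After the first batch: Gamma(34 + 58, 9 + 12) = Gamma(92, 21).
Total count: 50 + 74 + 42 + 69 + 22 + 91 = 348.
Total exposure: 4.5 + 6 + 5.5 + 5.5 + 2.5 + 6.5 = 30.5 nights.
After the second batch: Gamma(92 + 348, 21 + 30.5) = Gamma(440, 103/2).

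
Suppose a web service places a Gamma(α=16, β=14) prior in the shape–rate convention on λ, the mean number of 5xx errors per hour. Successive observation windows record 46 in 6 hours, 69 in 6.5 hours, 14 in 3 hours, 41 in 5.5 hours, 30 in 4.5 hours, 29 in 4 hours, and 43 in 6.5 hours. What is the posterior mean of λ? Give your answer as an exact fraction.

Total count: 46 + 69 + 14 + 41 + 30 + 29 + 43 = 272.
Total exposure: 6 + 6.5 + 3 + 5.5 + 4.5 + 4 + 6.5 = 36 hours.
Posterior: α' = 16 + 272 = 288, β' = 14 + 36 = 50.
Posterior mean = α'/β' = 288/50 = 144/25.

144/25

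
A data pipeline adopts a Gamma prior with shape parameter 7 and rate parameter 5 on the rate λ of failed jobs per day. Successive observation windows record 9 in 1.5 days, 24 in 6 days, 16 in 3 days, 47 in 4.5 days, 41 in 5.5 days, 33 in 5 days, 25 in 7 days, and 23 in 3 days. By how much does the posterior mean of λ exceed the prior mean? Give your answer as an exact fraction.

187/45

Total count: 9 + 24 + 16 + 47 + 41 + 33 + 25 + 23 = 218.
Total exposure: 1.5 + 6 + 3 + 4.5 + 5.5 + 5 + 7 + 3 = 35.5 days.
Gamma(α, β) with Poisson data over total exposure Σt gives posterior Gamma(α+Σx, β+Σt) = Gamma(225, 81/2).
Posterior mean = 225/(81/2) = 50/9; prior mean = 7/5 = 7/5. Difference = 50/9 − 7/5 = 187/45.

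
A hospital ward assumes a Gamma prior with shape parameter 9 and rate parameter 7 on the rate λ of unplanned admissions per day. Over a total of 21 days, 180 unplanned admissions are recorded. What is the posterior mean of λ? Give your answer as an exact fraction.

Total count 180 over total exposure 21 days.
The Gamma prior is conjugate for the Poisson rate, so λ | data ~ Gamma(9+180, 7+21) = Gamma(189, 28).
Posterior mean = α'/β' = 189/28 = 27/4.

27/4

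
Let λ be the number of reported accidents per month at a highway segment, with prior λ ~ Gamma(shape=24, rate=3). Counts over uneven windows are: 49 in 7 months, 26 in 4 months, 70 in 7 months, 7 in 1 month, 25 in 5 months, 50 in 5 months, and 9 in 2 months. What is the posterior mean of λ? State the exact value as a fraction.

130/17

Total count: 49 + 26 + 70 + 7 + 25 + 50 + 9 = 236.
Total exposure: 7 + 4 + 7 + 1 + 5 + 5 + 2 = 31 months.
Posterior: α' = 24 + 236 = 260, β' = 3 + 31 = 34.
Posterior mean = α'/β' = 260/34 = 130/17.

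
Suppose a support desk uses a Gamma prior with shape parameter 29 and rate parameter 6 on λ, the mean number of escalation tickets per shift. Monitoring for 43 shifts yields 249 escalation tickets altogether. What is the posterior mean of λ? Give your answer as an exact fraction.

278/49

Total count 249 over total exposure 43 shifts.
Gamma(α, β) with Poisson data over total exposure Σt gives posterior Gamma(α+Σx, β+Σt) = Gamma(278, 49).
Posterior mean = α'/β' = 278/49.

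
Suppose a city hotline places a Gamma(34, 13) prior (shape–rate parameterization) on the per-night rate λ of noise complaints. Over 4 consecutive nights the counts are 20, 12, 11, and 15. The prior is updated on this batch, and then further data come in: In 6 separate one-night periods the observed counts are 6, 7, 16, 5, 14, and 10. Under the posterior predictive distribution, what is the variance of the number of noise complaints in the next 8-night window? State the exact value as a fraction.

37200/529

Total count: 20 + 12 + 11 + 15 = 58.
Total exposure: 4 nights.
After the first batch: Gamma(34 + 58, 13 + 4) = Gamma(92, 17).
Total count: 6 + 7 + 16 + 5 + 14 + 10 = 58.
Total exposure: 6 nights.
After the second batch: Gamma(92 + 58, 17 + 6) = Gamma(150, 23).
The posterior predictive for a window of length T is Negative Binomial with variance T·α'·(β'+T)/β'² = 8·150·31/529 = 37200/529.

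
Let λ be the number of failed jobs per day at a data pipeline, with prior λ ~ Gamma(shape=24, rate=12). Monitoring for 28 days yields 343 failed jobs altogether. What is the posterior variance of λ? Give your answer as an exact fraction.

Total count 343 over total exposure 28 days.
Gamma(α, β) with Poisson data over total exposure Σt gives posterior Gamma(α+Σx, β+Σt) = Gamma(367, 40).
Posterior variance = α'/β'² = 367/1600.

367/1600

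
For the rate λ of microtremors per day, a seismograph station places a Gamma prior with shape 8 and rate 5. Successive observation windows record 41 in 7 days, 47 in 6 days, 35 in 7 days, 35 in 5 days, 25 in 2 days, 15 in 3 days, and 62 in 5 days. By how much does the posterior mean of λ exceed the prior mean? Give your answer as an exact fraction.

Total count: 41 + 47 + 35 + 35 + 25 + 15 + 62 = 260.
Total exposure: 7 + 6 + 7 + 5 + 2 + 3 + 5 = 35 days.
The Gamma prior is conjugate for the Poisson rate, so λ | data ~ Gamma(8+260, 5+35) = Gamma(268, 40).
Posterior mean = 268/40 = 67/10; prior mean = 8/5 = 8/5. Difference = 67/10 − 8/5 = 51/10.

51/10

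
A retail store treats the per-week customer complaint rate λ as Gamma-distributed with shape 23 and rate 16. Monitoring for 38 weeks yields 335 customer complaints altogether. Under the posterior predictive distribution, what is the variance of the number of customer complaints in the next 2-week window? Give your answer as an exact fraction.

10024/729

Total count 335 over total exposure 38 weeks.
Conjugate update: add total count to the shape and total exposure to the rate, giving Gamma(358, 54).
The posterior predictive for a window of length T is Negative Binomial with variance T·α'·(β'+T)/β'² = 2·358·56/2916 = 10024/729.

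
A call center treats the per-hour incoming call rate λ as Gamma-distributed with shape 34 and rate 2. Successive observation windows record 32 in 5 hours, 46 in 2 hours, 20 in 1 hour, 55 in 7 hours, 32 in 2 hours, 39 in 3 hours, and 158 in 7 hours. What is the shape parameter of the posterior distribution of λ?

Total count: 32 + 46 + 20 + 55 + 32 + 39 + 158 = 382.
Total exposure: 5 + 2 + 1 + 7 + 2 + 3 + 7 = 27 hours.
Conjugate update: add total count to the shape and total exposure to the rate, giving Gamma(416, 29).

416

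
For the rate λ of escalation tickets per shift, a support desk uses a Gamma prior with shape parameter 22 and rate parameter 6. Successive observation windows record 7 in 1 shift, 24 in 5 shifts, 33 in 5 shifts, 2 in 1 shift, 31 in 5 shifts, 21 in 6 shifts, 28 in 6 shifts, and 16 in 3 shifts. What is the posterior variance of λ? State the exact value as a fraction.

Total count: 7 + 24 + 33 + 2 + 31 + 21 + 28 + 16 = 162.
Total exposure: 1 + 5 + 5 + 1 + 5 + 6 + 6 + 3 = 32 shifts.
Conjugate update: add total count to the shape and total exposure to the rate, giving Gamma(184, 38).
Posterior variance = α'/β'² = 184/1444 = 46/361.

46/361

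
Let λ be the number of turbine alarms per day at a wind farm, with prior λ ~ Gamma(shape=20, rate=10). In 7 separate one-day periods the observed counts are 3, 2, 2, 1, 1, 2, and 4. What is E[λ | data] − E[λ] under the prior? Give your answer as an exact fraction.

1/17

Total count: 3 + 2 + 2 + 1 + 1 + 2 + 4 = 15.
Total exposure: 7 days.
Gamma(α, β) with Poisson data over total exposure Σt gives posterior Gamma(α+Σx, β+Σt) = Gamma(35, 17).
Posterior mean = 35/17 = 35/17; prior mean = 20/10 = 2. Difference = 35/17 − 2 = 1/17.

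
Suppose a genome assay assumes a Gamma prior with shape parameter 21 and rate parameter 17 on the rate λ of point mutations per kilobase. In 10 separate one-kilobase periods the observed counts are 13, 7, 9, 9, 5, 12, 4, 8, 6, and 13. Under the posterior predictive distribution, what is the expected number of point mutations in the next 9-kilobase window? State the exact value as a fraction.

107/3

Total count: 13 + 7 + 9 + 9 + 5 + 12 + 4 + 8 + 6 + 13 = 86.
Total exposure: 10 kilobases.
By Gamma–Poisson conjugacy, the posterior is Gamma(α + Σx, β + Σt) = Gamma(21 + 86, 17 + 10) = Gamma(107, 27).
Predictive mean over a 9-kilobase window = T·E[λ|data] = 9·107/27 = 107/3.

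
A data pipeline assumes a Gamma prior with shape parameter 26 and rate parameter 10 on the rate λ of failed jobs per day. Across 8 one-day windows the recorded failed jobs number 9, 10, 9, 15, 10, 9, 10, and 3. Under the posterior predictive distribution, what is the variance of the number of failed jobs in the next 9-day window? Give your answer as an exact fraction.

303/4

Total count: 9 + 10 + 9 + 15 + 10 + 9 + 10 + 3 = 75.
Total exposure: 8 days.
Posterior: α' = 26 + 75 = 101, β' = 10 + 8 = 18.
The posterior predictive for a window of length T is Negative Binomial with variance T·α'·(β'+T)/β'² = 9·101·27/324 = 303/4.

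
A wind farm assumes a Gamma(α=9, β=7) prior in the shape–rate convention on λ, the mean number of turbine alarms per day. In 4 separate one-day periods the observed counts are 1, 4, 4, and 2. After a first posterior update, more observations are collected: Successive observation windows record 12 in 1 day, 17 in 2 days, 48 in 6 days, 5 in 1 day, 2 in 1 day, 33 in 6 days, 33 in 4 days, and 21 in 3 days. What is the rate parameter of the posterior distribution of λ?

35

Total count: 1 + 4 + 4 + 2 = 11.
Total exposure: 4 days.
After the first batch: Gamma(9 + 11, 7 + 4) = Gamma(20, 11).
Total count: 12 + 17 + 48 + 5 + 2 + 33 + 33 + 21 = 171.
Total exposure: 1 + 2 + 6 + 1 + 1 + 6 + 4 + 3 = 24 days.
After the second batch: Gamma(20 + 171, 11 + 24) = Gamma(191, 35).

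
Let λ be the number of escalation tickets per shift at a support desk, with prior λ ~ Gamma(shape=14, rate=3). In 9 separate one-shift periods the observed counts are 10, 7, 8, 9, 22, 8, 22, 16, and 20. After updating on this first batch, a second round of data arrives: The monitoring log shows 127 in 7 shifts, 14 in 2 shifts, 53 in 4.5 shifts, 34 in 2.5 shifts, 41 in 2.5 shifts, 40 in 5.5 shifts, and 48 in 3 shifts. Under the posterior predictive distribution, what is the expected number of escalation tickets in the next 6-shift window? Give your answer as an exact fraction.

986/13

Total count: 10 + 7 + 8 + 9 + 22 + 8 + 22 + 16 + 20 = 122.
Total exposure: 9 shifts.
After the first batch: Gamma(14 + 122, 3 + 9) = Gamma(136, 12).
Total count: 127 + 14 + 53 + 34 + 41 + 40 + 48 = 357.
Total exposure: 7 + 2 + 4.5 + 2.5 + 2.5 + 5.5 + 3 = 27 shifts.
After the second batch: Gamma(136 + 357, 12 + 27) = Gamma(493, 39).
Predictive mean over a 6-shift window = T·E[λ|data] = 6·493/39 = 986/13.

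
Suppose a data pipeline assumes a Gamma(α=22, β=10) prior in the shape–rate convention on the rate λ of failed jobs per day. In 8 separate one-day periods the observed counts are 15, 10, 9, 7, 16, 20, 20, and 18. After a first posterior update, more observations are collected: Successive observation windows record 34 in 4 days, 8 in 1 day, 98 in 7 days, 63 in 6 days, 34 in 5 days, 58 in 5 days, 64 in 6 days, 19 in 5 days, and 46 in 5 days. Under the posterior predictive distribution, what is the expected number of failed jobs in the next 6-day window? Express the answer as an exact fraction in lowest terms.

1683/31

Total count: 15 + 10 + 9 + 7 + 16 + 20 + 20 + 18 = 115.
Total exposure: 8 days.
After the first batch: Gamma(22 + 115, 10 + 8) = Gamma(137, 18).
Total count: 34 + 8 + 98 + 63 + 34 + 58 + 64 + 19 + 46 = 424.
Total exposure: 4 + 1 + 7 + 6 + 5 + 5 + 6 + 5 + 5 = 44 days.
After the second batch: Gamma(137 + 424, 18 + 44) = Gamma(561, 62).
Predictive mean over a 6-day window = T·E[λ|data] = 6·561/62 = 1683/31.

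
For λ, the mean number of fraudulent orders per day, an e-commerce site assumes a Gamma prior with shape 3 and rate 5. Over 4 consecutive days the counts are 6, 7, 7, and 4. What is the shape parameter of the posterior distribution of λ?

27

Total count: 6 + 7 + 7 + 4 = 24.
Total exposure: 4 days.
By Gamma–Poisson conjugacy, the posterior is Gamma(α + Σx, β + Σt) = Gamma(3 + 24, 5 + 4) = Gamma(27, 9).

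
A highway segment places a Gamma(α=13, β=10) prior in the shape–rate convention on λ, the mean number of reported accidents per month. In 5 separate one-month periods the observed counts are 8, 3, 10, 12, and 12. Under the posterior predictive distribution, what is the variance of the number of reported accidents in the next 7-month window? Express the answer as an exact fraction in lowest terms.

8932/225

Total count: 8 + 3 + 10 + 12 + 12 = 45.
Total exposure: 5 months.
By Gamma–Poisson conjugacy, the posterior is Gamma(α + Σx, β + Σt) = Gamma(13 + 45, 10 + 5) = Gamma(58, 15).
The posterior predictive for a window of length T is Negative Binomial with variance T·α'·(β'+T)/β'² = 7·58·22/225 = 8932/225.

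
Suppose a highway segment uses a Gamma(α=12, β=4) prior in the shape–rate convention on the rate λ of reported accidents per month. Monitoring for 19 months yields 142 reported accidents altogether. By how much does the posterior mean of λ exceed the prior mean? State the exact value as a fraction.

Total count 142 over total exposure 19 months.
By Gamma–Poisson conjugacy, the posterior is Gamma(α + Σx, β + Σt) = Gamma(12 + 142, 4 + 19) = Gamma(154, 23).
Posterior mean = 154/23 = 154/23; prior mean = 12/4 = 3. Difference = 154/23 − 3 = 85/23.

85/23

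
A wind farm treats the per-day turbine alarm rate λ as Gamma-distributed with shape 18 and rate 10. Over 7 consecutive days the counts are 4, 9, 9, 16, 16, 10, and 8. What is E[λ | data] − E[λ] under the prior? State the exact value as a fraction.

297/85

Total count: 4 + 9 + 9 + 16 + 16 + 10 + 8 = 72.
Total exposure: 7 days.
By Gamma–Poisson conjugacy, the posterior is Gamma(α + Σx, β + Σt) = Gamma(18 + 72, 10 + 7) = Gamma(90, 17).
Posterior mean = 90/17 = 90/17; prior mean = 18/10 = 9/5. Difference = 90/17 − 9/5 = 297/85.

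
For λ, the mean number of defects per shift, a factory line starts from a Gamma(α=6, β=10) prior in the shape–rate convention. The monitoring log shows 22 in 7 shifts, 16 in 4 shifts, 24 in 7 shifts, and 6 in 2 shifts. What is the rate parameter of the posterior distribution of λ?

Total count: 22 + 16 + 24 + 6 = 68.
Total exposure: 7 + 4 + 7 + 2 = 20 shifts.
The Gamma prior is conjugate for the Poisson rate, so λ | data ~ Gamma(6+68, 10+20) = Gamma(74, 30).

30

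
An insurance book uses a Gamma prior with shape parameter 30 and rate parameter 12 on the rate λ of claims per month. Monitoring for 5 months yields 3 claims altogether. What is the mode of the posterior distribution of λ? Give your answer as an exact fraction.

Total count 3 over total exposure 5 months.
By Gamma–Poisson conjugacy, the posterior is Gamma(α + Σx, β + Σt) = Gamma(30 + 3, 12 + 5) = Gamma(33, 17).
Posterior mode = (α'−1)/β' = 32/17.

32/17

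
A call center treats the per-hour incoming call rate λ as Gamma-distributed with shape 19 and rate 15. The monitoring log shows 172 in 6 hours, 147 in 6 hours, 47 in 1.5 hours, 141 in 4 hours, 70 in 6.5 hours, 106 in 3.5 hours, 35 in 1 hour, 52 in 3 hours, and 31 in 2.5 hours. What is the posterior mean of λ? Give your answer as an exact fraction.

Total count: 172 + 147 + 47 + 141 + 70 + 106 + 35 + 52 + 31 = 801.
Total exposure: 6 + 6 + 1.5 + 4 + 6.5 + 3.5 + 1 + 3 + 2.5 = 34 hours.
The Gamma prior is conjugate for the Poisson rate, so λ | data ~ Gamma(19+801, 15+34) = Gamma(820, 49).
Posterior mean = α'/β' = 820/49.

820/49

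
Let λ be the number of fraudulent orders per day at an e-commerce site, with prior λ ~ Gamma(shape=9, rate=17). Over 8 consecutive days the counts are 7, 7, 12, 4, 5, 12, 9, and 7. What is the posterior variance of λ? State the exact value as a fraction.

Total count: 7 + 7 + 12 + 4 + 5 + 12 + 9 + 7 = 63.
Total exposure: 8 days.
Conjugate update: add total count to the shape and total exposure to the rate, giving Gamma(72, 25).
Posterior variance = α'/β'² = 72/625.

72/625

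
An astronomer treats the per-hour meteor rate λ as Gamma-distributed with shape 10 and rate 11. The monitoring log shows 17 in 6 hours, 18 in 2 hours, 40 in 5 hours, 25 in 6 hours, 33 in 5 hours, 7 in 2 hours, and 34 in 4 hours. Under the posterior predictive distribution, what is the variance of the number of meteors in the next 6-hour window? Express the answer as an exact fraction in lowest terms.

51888/1681

Total count: 17 + 18 + 40 + 25 + 33 + 7 + 34 = 174.
Total exposure: 6 + 2 + 5 + 6 + 5 + 2 + 4 = 30 hours.
Gamma(α, β) with Poisson data over total exposure Σt gives posterior Gamma(α+Σx, β+Σt) = Gamma(184, 41).
The posterior predictive for a window of length T is Negative Binomial with variance T·α'·(β'+T)/β'² = 6·184·47/1681 = 51888/1681.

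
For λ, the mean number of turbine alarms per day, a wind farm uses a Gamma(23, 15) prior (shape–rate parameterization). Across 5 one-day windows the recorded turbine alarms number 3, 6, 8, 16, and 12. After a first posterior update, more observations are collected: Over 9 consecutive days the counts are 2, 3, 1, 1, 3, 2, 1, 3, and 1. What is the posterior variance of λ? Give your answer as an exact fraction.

Total count: 3 + 6 + 8 + 16 + 12 = 45.
Total exposure: 5 days.
After the first batch: Gamma(23 + 45, 15 + 5) = Gamma(68, 20).
Total count: 2 + 3 + 1 + 1 + 3 + 2 + 1 + 3 + 1 = 17.
Total exposure: 9 days.
After the second batch: Gamma(68 + 17, 20 + 9) = Gamma(85, 29).
Posterior variance = α'/β'² = 85/841.

85/841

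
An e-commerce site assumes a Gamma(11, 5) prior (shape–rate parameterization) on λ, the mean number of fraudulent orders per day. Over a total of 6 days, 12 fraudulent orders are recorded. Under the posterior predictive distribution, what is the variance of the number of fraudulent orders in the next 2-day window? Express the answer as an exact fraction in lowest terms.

598/121

Total count 12 over total exposure 6 days.
Conjugate update: add total count to the shape and total exposure to the rate, giving Gamma(23, 11).
The posterior predictive for a window of length T is Negative Binomial with variance T·α'·(β'+T)/β'² = 2·23·13/121 = 598/121.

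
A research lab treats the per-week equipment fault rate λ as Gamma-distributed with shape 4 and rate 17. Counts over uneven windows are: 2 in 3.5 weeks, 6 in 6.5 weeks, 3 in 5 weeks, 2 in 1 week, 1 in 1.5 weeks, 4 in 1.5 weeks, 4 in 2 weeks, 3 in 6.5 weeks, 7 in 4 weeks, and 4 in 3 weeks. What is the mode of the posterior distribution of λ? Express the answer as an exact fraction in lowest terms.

78/103

Total count: 2 + 6 + 3 + 2 + 1 + 4 + 4 + 3 + 7 + 4 = 36.
Total exposure: 3.5 + 6.5 + 5 + 1 + 1.5 + 1.5 + 2 + 6.5 + 4 + 3 = 34.5 weeks.
By Gamma–Poisson conjugacy, the posterior is Gamma(α + Σx, β + Σt) = Gamma(4 + 36, 17 + 34.5) = Gamma(40, 103/2).
Posterior mode = (α'−1)/β' = 39/(103/2) = 78/103.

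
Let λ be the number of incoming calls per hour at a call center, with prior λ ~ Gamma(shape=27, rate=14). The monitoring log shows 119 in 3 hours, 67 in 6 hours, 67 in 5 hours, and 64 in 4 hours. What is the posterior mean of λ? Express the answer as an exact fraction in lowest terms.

43/4

Total count: 119 + 67 + 67 + 64 = 317.
Total exposure: 3 + 6 + 5 + 4 = 18 hours.
Posterior: α' = 27 + 317 = 344, β' = 14 + 18 = 32.
Posterior mean = α'/β' = 344/32 = 43/4.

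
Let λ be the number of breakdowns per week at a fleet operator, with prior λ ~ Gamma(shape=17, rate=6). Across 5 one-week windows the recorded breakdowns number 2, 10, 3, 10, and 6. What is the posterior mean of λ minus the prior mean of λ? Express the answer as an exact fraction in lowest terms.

101/66

Total count: 2 + 10 + 3 + 10 + 6 = 31.
Total exposure: 5 weeks.
By Gamma–Poisson conjugacy, the posterior is Gamma(α + Σx, β + Σt) = Gamma(17 + 31, 6 + 5) = Gamma(48, 11).
Posterior mean = 48/11 = 48/11; prior mean = 17/6 = 17/6. Difference = 48/11 − 17/6 = 101/66.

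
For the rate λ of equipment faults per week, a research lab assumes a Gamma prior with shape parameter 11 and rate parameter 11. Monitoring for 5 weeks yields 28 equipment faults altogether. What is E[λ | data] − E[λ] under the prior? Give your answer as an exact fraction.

23/16

Total count 28 over total exposure 5 weeks.
Gamma(α, β) with Poisson data over total exposure Σt gives posterior Gamma(α+Σx, β+Σt) = Gamma(39, 16).
Posterior mean = 39/16 = 39/16; prior mean = 11/11 = 1. Difference = 39/16 − 1 = 23/16.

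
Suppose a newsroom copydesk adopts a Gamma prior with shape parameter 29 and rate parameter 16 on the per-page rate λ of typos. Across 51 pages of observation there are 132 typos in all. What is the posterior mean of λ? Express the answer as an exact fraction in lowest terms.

Total count 132 over total exposure 51 pages.
Conjugate update: add total count to the shape and total exposure to the rate, giving Gamma(161, 67).
Posterior mean = α'/β' = 161/67.

161/67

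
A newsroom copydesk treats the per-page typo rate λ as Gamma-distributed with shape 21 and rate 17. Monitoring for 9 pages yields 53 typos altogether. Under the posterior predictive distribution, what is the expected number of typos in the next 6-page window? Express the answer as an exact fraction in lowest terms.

222/13

Total count 53 over total exposure 9 pages.
The Gamma prior is conjugate for the Poisson rate, so λ | data ~ Gamma(21+53, 17+9) = Gamma(74, 26).
Predictive mean over a 6-page window = T·E[λ|data] = 6·74/26 = 222/13.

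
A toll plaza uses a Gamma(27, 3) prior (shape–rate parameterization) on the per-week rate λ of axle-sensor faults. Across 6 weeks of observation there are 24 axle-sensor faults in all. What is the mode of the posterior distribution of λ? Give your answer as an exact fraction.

Total count 24 over total exposure 6 weeks.
Conjugate update: add total count to the shape and total exposure to the rate, giving Gamma(51, 9).
Posterior mode = (α'−1)/β' = 50/9.

50/9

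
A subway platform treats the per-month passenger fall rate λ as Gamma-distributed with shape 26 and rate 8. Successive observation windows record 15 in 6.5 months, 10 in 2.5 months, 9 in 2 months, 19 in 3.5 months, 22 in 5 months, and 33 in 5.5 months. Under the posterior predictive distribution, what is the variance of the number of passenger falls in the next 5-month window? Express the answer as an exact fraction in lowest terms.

25460/1089

Total count: 15 + 10 + 9 + 19 + 22 + 33 = 108.
Total exposure: 6.5 + 2.5 + 2 + 3.5 + 5 + 5.5 = 25 months.
By Gamma–Poisson conjugacy, the posterior is Gamma(α + Σx, β + Σt) = Gamma(26 + 108, 8 + 25) = Gamma(134, 33).
The posterior predictive for a window of length T is Negative Binomial with variance T·α'·(β'+T)/β'² = 5·134·38/1089 = 25460/1089.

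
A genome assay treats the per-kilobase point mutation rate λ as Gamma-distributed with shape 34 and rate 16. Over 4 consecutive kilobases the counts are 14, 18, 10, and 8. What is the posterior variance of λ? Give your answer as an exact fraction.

Total count: 14 + 18 + 10 + 8 = 50.
Total exposure: 4 kilobases.
Gamma(α, β) with Poisson data over total exposure Σt gives posterior Gamma(α+Σx, β+Σt) = Gamma(84, 20).
Posterior variance = α'/β'² = 84/400 = 21/100.

21/100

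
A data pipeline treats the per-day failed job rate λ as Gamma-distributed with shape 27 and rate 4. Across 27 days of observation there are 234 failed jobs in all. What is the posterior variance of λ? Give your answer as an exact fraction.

261/961

Total count 234 over total exposure 27 days.
By Gamma–Poisson conjugacy, the posterior is Gamma(α + Σx, β + Σt) = Gamma(27 + 234, 4 + 27) = Gamma(261, 31).
Posterior variance = α'/β'² = 261/961.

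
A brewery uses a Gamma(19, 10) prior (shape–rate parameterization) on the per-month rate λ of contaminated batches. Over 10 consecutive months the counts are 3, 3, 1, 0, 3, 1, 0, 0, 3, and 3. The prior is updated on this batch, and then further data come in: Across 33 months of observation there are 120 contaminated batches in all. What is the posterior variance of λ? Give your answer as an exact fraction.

156/2809

Total count: 3 + 3 + 1 + 0 + 3 + 1 + 0 + 0 + 3 + 3 = 17.
Total exposure: 10 months.
After the first batch: Gamma(19 + 17, 10 + 10) = Gamma(36, 20).
Total count 120 over total exposure 33 months.
After the second batch: Gamma(36 + 120, 20 + 33) = Gamma(156, 53).
Posterior variance = α'/β'² = 156/2809.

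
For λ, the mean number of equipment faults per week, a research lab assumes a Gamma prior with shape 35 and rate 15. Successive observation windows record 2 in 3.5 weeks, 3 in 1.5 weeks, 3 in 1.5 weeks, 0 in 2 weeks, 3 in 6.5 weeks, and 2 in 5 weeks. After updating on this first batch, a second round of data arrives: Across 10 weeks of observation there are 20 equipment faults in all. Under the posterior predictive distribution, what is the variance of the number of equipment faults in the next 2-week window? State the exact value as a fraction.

6392/2025

Total count: 2 + 3 + 3 + 0 + 3 + 2 = 13.
Total exposure: 3.5 + 1.5 + 1.5 + 2 + 6.5 + 5 = 20 weeks.
After the first batch: Gamma(35 + 13, 15 + 20) = Gamma(48, 35).
Total count 20 over total exposure 10 weeks.
After the second batch: Gamma(48 + 20, 35 + 10) = Gamma(68, 45).
The posterior predictive for a window of length T is Negative Binomial with variance T·α'·(β'+T)/β'² = 2·68·47/2025 = 6392/2025.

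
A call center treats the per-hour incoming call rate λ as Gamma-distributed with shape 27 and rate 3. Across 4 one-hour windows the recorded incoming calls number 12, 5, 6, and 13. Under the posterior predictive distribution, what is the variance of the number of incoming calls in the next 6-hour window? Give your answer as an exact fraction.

702/7

Total count: 12 + 5 + 6 + 13 = 36.
Total exposure: 4 hours.
By Gamma–Poisson conjugacy, the posterior is Gamma(α + Σx, β + Σt) = Gamma(27 + 36, 3 + 4) = Gamma(63, 7).
The posterior predictive for a window of length T is Negative Binomial with variance T·α'·(β'+T)/β'² = 6·63·13/49 = 702/7.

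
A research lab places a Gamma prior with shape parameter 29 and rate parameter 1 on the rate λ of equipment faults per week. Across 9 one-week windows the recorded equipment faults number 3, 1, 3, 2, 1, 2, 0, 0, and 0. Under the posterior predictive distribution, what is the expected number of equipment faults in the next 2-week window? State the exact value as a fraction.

Total count: 3 + 1 + 3 + 2 + 1 + 2 + 0 + 0 + 0 = 12.
Total exposure: 9 weeks.
By Gamma–Poisson conjugacy, the posterior is Gamma(α + Σx, β + Σt) = Gamma(29 + 12, 1 + 9) = Gamma(41, 10).
Predictive mean over a 2-week window = T·E[λ|data] = 2·41/10 = 41/5.

41/5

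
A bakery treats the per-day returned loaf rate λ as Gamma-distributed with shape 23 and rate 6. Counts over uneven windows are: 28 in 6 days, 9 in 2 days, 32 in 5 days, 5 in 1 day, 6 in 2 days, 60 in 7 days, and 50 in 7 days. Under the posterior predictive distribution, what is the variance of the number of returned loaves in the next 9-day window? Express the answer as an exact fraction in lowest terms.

1065/16

Total count: 28 + 9 + 32 + 5 + 6 + 60 + 50 = 190.
Total exposure: 6 + 2 + 5 + 1 + 2 + 7 + 7 = 30 days.
Gamma(α, β) with Poisson data over total exposure Σt gives posterior Gamma(α+Σx, β+Σt) = Gamma(213, 36).
The posterior predictive for a window of length T is Negative Binomial with variance T·α'·(β'+T)/β'² = 9·213·45/1296 = 1065/16.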